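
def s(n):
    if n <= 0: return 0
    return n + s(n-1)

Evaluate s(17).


s(17)
= 17 + 16 + 15 + 14 + 13 + 12 + 11 + 10 + 9 + 8 + 7 + 6 + 5 + 4 + 3 + 2 + 1 + s(0)
= 17 + 16 + 15 + 14 + 13 + 12 + 11 + 10 + 9 + 8 + 7 + 6 + 5 + 4 + 3 + 2 + 1 + 0
= 153

153


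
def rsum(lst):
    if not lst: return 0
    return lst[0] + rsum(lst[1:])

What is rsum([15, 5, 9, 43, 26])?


rsum([15, 5, 9, 43, 26]) = 15 + rsum([5, 9, 43, 26])
rsum([5, 9, 43, 26]) = 5 + rsum([9, 43, 26])
rsum([9, 43, 26]) = 9 + rsum([43, 26])
rsum([43, 26]) = 43 + rsum([26])
rsum([26]) = 26 + rsum([])
rsum([]) = 0  (base case)
Total: 15 + 5 + 9 + 43 + 26 + 0 = 98

98


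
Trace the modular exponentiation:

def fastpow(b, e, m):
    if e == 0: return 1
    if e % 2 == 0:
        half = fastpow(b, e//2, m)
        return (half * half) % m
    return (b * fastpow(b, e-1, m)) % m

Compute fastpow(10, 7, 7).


fastpow(10, 7, 7): e is odd, compute fastpow(10, 6, 7)
  fastpow(10, 6, 7): e is even, compute fastpow(10, 3, 7)
    fastpow(10, 3, 7): e is odd, compute fastpow(10, 2, 7)
      fastpow(10, 2, 7): e is even, compute fastpow(10, 1, 7)
        fastpow(10, 1, 7): e is odd, compute fastpow(10, 0, 7)
          fastpow(10, 0, 7) = 1
        (10 * 1) % 7 = 3
      half=3, (3*3) % 7 = 2
    (10 * 2) % 7 = 6
  half=6, (6*6) % 7 = 1
(10 * 1) % 7 = 3

3


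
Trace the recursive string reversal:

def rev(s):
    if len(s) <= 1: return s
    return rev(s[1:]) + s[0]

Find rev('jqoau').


rev('jqoau') = rev('qoau') + 'j'
rev('qoau') = rev('oau') + 'q'
rev('oau') = rev('au') + 'o'
rev('au') = rev('u') + 'a'
rev('u') = 'u'  (base case)
Concatenating: 'u' + 'a' + 'o' + 'q' + 'j' = 'uaoqj'

uaoqj


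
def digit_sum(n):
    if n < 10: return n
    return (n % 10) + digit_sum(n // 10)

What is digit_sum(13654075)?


digit_sum(13654075) = 5 + digit_sum(1365407)
digit_sum(1365407) = 7 + digit_sum(136540)
digit_sum(136540) = 0 + digit_sum(13654)
digit_sum(13654) = 4 + digit_sum(1365)
digit_sum(1365) = 5 + digit_sum(136)
digit_sum(136) = 6 + digit_sum(13)
digit_sum(13) = 3 + digit_sum(1)
digit_sum(1) = 1  (base case)
Total: 5 + 7 + 0 + 4 + 5 + 6 + 3 + 1 = 31

31


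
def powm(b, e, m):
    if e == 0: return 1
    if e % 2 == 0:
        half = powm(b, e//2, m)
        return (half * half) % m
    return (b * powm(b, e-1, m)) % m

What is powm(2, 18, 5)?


powm(2, 18, 5): e is even, compute powm(2, 9, 5)
  powm(2, 9, 5): e is odd, compute powm(2, 8, 5)
    powm(2, 8, 5): e is even, compute powm(2, 4, 5)
      powm(2, 4, 5): e is even, compute powm(2, 2, 5)
        powm(2, 2, 5): e is even, compute powm(2, 1, 5)
          powm(2, 1, 5): e is odd, compute powm(2, 0, 5)
          powm(2, 0, 5) = 1
          (2 * 1) % 5 = 2
        half=2, (2*2) % 5 = 4
      half=4, (4*4) % 5 = 1
    half=1, (1*1) % 5 = 1
  (2 * 1) % 5 = 2
half=2, (2*2) % 5 = 4

4


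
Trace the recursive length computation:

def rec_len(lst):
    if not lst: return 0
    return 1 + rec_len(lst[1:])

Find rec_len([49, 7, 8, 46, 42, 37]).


rec_len([49, 7, 8, 46, 42, 37]) = 1 + rec_len([7, 8, 46, 42, 37])
rec_len([7, 8, 46, 42, 37]) = 1 + rec_len([8, 46, 42, 37])
rec_len([8, 46, 42, 37]) = 1 + rec_len([46, 42, 37])
rec_len([46, 42, 37]) = 1 + rec_len([42, 37])
rec_len([42, 37]) = 1 + rec_len([37])
rec_len([37]) = 1 + rec_len([])
rec_len([]) = 0  (base case)
Unwinding: 1 + 1 + 1 + 1 + 1 + 1 + 0 = 6

6


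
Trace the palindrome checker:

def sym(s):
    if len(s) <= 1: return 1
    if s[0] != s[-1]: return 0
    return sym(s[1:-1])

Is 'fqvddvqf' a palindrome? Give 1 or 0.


sym('fqvddvqf'): s[0]='f' == s[-1]='f' -> check sym('qvddvq')
sym('qvddvq'): s[0]='q' == s[-1]='q' -> check sym('vddv')
sym('vddv'): s[0]='v' == s[-1]='v' -> check sym('dd')
sym('dd'): s[0]='d' == s[-1]='d' -> check sym('')
sym(''): len <= 1 -> return 1  (base case)
Result: 1 (palindrome)

1


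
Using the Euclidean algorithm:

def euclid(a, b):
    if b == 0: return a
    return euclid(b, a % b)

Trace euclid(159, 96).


euclid(159, 96) = euclid(96, 63)
euclid(96, 63) = euclid(63, 33)
euclid(63, 33) = euclid(33, 30)
euclid(33, 30) = euclid(30, 3)
euclid(30, 3) = euclid(3, 0)
euclid(3, 0) = 3  (base case)

3


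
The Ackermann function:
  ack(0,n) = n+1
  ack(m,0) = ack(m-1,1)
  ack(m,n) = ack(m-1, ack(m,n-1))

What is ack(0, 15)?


ack(0, 15) = 16
Result: ack(0, 15) = 16

16


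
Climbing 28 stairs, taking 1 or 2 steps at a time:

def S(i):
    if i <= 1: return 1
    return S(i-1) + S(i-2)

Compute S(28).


Building up from base cases:
S(0) = 1
S(1) = 1
S(2) = S(1) + S(0) = 1 + 1 = 2
S(3) = S(2) + S(1) = 2 + 1 = 3
S(4) = S(3) + S(2) = 3 + 2 = 5
S(5) = S(4) + S(3) = 5 + 3 = 8
S(6) = S(5) + S(4) = 8 + 5 = 13
S(7) = S(6) + S(5) = 13 + 8 = 21
S(8) = S(7) + S(6) = 21 + 13 = 34
S(9) = S(8) + S(7) = 34 + 21 = 55
S(10) = S(9) + S(8) = 55 + 34 = 89
S(11) = S(10) + S(9) = 89 + 55 = 144
S(12) = S(11) + S(10) = 144 + 89 = 233
S(13) = S(12) + S(11) = 233 + 144 = 377
S(14) = S(13) + S(12) = 377 + 233 = 610
S(15) = S(14) + S(13) = 610 + 377 = 987
S(16) = S(15) + S(14) = 987 + 610 = 1597
S(17) = S(16) + S(15) = 1597 + 987 = 2584
S(18) = S(17) + S(16) = 2584 + 1597 = 4181
S(19) = S(18) + S(17) = 4181 + 2584 = 6765
S(20) = S(19) + S(18) = 6765 + 4181 = 10946
S(21) = S(20) + S(19) = 10946 + 6765 = 17711
S(22) = S(21) + S(20) = 17711 + 10946 = 28657
S(23) = S(22) + S(21) = 28657 + 17711 = 46368
S(24) = S(23) + S(22) = 46368 + 28657 = 75025
S(25) = S(24) + S(23) = 75025 + 46368 = 121393
S(26) = S(25) + S(24) = 121393 + 75025 = 196418
S(27) = S(26) + S(25) = 196418 + 121393 = 317811
S(28) = S(27) + S(26) = 317811 + 196418 = 514229

514229


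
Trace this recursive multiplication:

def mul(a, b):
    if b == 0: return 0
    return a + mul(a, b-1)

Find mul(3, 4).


mul(3, 4) = 3 + mul(3, 3)
mul(3, 3) = 3 + mul(3, 2)
mul(3, 2) = 3 + mul(3, 1)
mul(3, 1) = 3 + mul(3, 0)
mul(3, 0) = 0  (base case)
Total: 3 + 3 + 3 + 3 + 0 = 12

12


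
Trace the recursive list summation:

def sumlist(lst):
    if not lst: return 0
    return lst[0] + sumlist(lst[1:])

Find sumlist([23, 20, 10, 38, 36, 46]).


sumlist([23, 20, 10, 38, 36, 46]) = 23 + sumlist([20, 10, 38, 36, 46])
sumlist([20, 10, 38, 36, 46]) = 20 + sumlist([10, 38, 36, 46])
sumlist([10, 38, 36, 46]) = 10 + sumlist([38, 36, 46])
sumlist([38, 36, 46]) = 38 + sumlist([36, 46])
sumlist([36, 46]) = 36 + sumlist([46])
sumlist([46]) = 46 + sumlist([])
sumlist([]) = 0  (base case)
Total: 23 + 20 + 10 + 38 + 36 + 46 + 0 = 173

173


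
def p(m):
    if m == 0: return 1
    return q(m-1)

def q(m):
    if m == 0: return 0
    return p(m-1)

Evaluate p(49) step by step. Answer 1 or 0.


p(49) = q(48)
q(48) = p(47)
p(47) = q(46)
q(46) = p(45)
p(45) = q(44)
q(44) = p(43)
p(43) = q(42)
q(42) = p(41)
p(41) = q(40)
q(40) = p(39)
p(39) = q(38)
q(38) = p(37)
p(37) = q(36)
q(36) = p(35)
p(35) = q(34)
q(34) = p(33)
p(33) = q(32)
q(32) = p(31)
p(31) = q(30)
q(30) = p(29)
p(29) = q(28)
q(28) = p(27)
p(27) = q(26)
q(26) = p(25)
p(25) = q(24)
q(24) = p(23)
p(23) = q(22)
q(22) = p(21)
p(21) = q(20)
q(20) = p(19)
p(19) = q(18)
q(18) = p(17)
p(17) = q(16)
q(16) = p(15)
p(15) = q(14)
q(14) = p(13)
p(13) = q(12)
q(12) = p(11)
p(11) = q(10)
q(10) = p(9)
p(9) = q(8)
q(8) = p(7)
p(7) = q(6)
q(6) = p(5)
p(5) = q(4)
q(4) = p(3)
p(3) = q(2)
q(2) = p(1)
p(1) = q(0)
q(0) = 0  (base case)
Result: 0

0


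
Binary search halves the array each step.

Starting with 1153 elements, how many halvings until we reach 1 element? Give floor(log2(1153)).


1153 / 2 = 576
576 / 2 = 288
288 / 2 = 144
144 / 2 = 72
72 / 2 = 36
36 / 2 = 18
18 / 2 = 9
9 / 2 = 4
4 / 2 = 2
2 / 2 = 1
Reached 1 after 10 halvings

10


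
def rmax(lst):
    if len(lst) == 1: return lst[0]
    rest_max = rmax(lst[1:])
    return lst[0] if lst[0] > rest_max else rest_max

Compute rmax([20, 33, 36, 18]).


rmax([20, 33, 36, 18]): compare 20 with rmax([33, 36, 18])
rmax([33, 36, 18]): compare 33 with rmax([36, 18])
rmax([36, 18]): compare 36 with rmax([18])
rmax([18]) = 18  (base case)
Compare 36 with 18 -> 36
Compare 33 with 36 -> 36
Compare 20 with 36 -> 36

36


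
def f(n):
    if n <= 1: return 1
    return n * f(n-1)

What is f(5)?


f(5)
= 5 * f(4)
= 5 * 4 * f(3)
= 5 * 4 * 3 * f(2)
= 5 * 4 * 3 * 2 * f(1)
= 5 * 4 * 3 * 2 * 1
= 120

120


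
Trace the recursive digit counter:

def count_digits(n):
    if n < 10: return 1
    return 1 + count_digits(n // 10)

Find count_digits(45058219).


count_digits(45058219) = 1 + count_digits(4505821)
count_digits(4505821) = 1 + count_digits(450582)
count_digits(450582) = 1 + count_digits(45058)
count_digits(45058) = 1 + count_digits(4505)
count_digits(4505) = 1 + count_digits(450)
count_digits(450) = 1 + count_digits(45)
count_digits(45) = 1 + count_digits(4)
count_digits(4) = 1  (base case: 4 < 10)
Unwinding: 1 + 1 + 1 + 1 + 1 + 1 + 1 + 1 = 8

8


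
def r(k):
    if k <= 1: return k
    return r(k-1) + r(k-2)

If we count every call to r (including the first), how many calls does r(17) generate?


Let C(n) = total calls for r(n)
C(0) = 1, C(1) = 1
C(2) = 1 + C(1) + C(0) = 1 + 1 + 1 = 3
C(3) = 1 + C(2) + C(1) = 1 + 3 + 1 = 5
C(4) = 1 + C(3) + C(2) = 1 + 5 + 3 = 9
C(5) = 1 + C(4) + C(3) = 1 + 9 + 5 = 15
C(6) = 1 + C(5) + C(4) = 1 + 15 + 9 = 25
C(7) = 1 + C(6) + C(5) = 1 + 25 + 15 = 41
C(8) = 1 + C(7) + C(6) = 1 + 41 + 25 = 67
C(9) = 1 + C(8) + C(7) = 1 + 67 + 41 = 109
C(10) = 1 + C(9) + C(8) = 1 + 109 + 67 = 177
C(11) = 1 + C(10) + C(9) = 1 + 177 + 109 = 287
C(12) = 1 + C(11) + C(10) = 1 + 287 + 177 = 465
C(13) = 1 + C(12) + C(11) = 1 + 465 + 287 = 753
C(14) = 1 + C(13) + C(12) = 1 + 753 + 465 = 1219
C(15) = 1 + C(14) + C(13) = 1 + 1219 + 753 = 1973
C(16) = 1 + C(15) + C(14) = 1 + 1973 + 1219 = 3193
C(17) = 1 + C(16) + C(15) = 1 + 3193 + 1973 = 5167

5167


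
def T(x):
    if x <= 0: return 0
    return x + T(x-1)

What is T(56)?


T(56)
= 56 + 55 + 54 + 53 + 52 + 51 + 50 + 49 + 48 + 47 + 46 + 45 + 44 + 43 + 42 + 41 + 40 + 39 + 38 + 37 + 36 + 35 + 34 + 33 + 32 + 31 + 30 + 29 + 28 + 27 + 26 + 25 + 24 + 23 + 22 + 21 + 20 + 19 + 18 + 17 + 16 + 15 + 14 + 13 + 12 + 11 + 10 + 9 + 8 + 7 + 6 + 5 + 4 + 3 + 2 + 1 + T(0)
= 56 + 55 + 54 + 53 + 52 + 51 + 50 + 49 + 48 + 47 + 46 + 45 + 44 + 43 + 42 + 41 + 40 + 39 + 38 + 37 + 36 + 35 + 34 + 33 + 32 + 31 + 30 + 29 + 28 + 27 + 26 + 25 + 24 + 23 + 22 + 21 + 20 + 19 + 18 + 17 + 16 + 15 + 14 + 13 + 12 + 11 + 10 + 9 + 8 + 7 + 6 + 5 + 4 + 3 + 2 + 1 + 0
= 1596

1596


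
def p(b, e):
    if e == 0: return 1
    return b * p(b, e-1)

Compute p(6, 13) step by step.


p(6, 13)
= 6 * p(6, 12)
= 6 * 6 * p(6, 11)
= 6 * 6 * 6 * p(6, 10)
= 6 * 6 * 6 * 6 * p(6, 9)
= 6 * 6 * 6 * 6 * 6 * p(6, 8)
= 6 * 6 * 6 * 6 * 6 * 6 * p(6, 7)
= 6 * 6 * 6 * 6 * 6 * 6 * 6 * p(6, 6)
= 6 * 6 * 6 * 6 * 6 * 6 * 6 * 6 * p(6, 5)
= 6 * 6 * 6 * 6 * 6 * 6 * 6 * 6 * 6 * p(6, 4)
= 6 * 6 * 6 * 6 * 6 * 6 * 6 * 6 * 6 * 6 * p(6, 3)
= 6 * 6 * 6 * 6 * 6 * 6 * 6 * 6 * 6 * 6 * 6 * p(6, 2)
= 6 * 6 * 6 * 6 * 6 * 6 * 6 * 6 * 6 * 6 * 6 * 6 * p(6, 1)
= 6 * 6 * 6 * 6 * 6 * 6 * 6 * 6 * 6 * 6 * 6 * 6 * 6 * p(6, 0)
= 6 * 6 * 6 * 6 * 6 * 6 * 6 * 6 * 6 * 6 * 6 * 6 * 6 * 1
= 13060694016

13060694016


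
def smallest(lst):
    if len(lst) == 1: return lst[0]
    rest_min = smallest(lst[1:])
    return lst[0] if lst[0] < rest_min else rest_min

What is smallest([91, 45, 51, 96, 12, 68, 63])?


smallest([91, 45, 51, 96, 12, 68, 63]): compare 91 with smallest([45, 51, 96, 12, 68, 63])
smallest([45, 51, 96, 12, 68, 63]): compare 45 with smallest([51, 96, 12, 68, 63])
smallest([51, 96, 12, 68, 63]): compare 51 with smallest([96, 12, 68, 63])
smallest([96, 12, 68, 63]): compare 96 with smallest([12, 68, 63])
smallest([12, 68, 63]): compare 12 with smallest([68, 63])
smallest([68, 63]): compare 68 with smallest([63])
smallest([63]) = 63  (base case)
Compare 68 with 63 -> 63
Compare 12 with 63 -> 12
Compare 96 with 12 -> 12
Compare 51 with 12 -> 12
Compare 45 with 12 -> 12
Compare 91 with 12 -> 12

12


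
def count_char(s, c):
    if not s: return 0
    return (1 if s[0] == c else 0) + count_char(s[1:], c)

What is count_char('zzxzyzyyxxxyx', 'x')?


s[0]='z' != 'x' -> 0
s[0]='z' != 'x' -> 0
s[0]='x' == 'x' -> 1
s[0]='z' != 'x' -> 0
s[0]='y' != 'x' -> 0
s[0]='z' != 'x' -> 0
s[0]='y' != 'x' -> 0
s[0]='y' != 'x' -> 0
s[0]='x' == 'x' -> 1
s[0]='x' == 'x' -> 1
s[0]='x' == 'x' -> 1
s[0]='y' != 'x' -> 0
s[0]='x' == 'x' -> 1
Sum: 0 + 0 + 1 + 0 + 0 + 0 + 0 + 0 + 1 + 1 + 1 + 0 + 1 = 5

5


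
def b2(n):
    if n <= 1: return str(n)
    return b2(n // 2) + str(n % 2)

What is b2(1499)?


b2(1499) = b2(749) + '1'
b2(749) = b2(374) + '1'
b2(374) = b2(187) + '0'
b2(187) = b2(93) + '1'
b2(93) = b2(46) + '1'
b2(46) = b2(23) + '0'
b2(23) = b2(11) + '1'
b2(11) = b2(5) + '1'
b2(5) = b2(2) + '1'
b2(2) = b2(1) + '0'
b2(1) = '1'  (base case)
Concatenating: '1' + '0' + '1' + '1' + '1' + '0' + '1' + '1' + '0' + '1' + '1' = '10111011011'

10111011011


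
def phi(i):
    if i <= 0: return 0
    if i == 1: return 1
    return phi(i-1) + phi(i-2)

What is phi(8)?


Computing phi(8) bottom-up:
phi(0) = 0
phi(1) = 1
phi(2) = phi(1) + phi(0) = 1 + 0 = 1
phi(3) = phi(2) + phi(1) = 1 + 1 = 2
phi(4) = phi(3) + phi(2) = 2 + 1 = 3
phi(5) = phi(4) + phi(3) = 3 + 2 = 5
phi(6) = phi(5) + phi(4) = 5 + 3 = 8
phi(7) = phi(6) + phi(5) = 8 + 5 = 13
phi(8) = phi(7) + phi(6) = 13 + 8 = 21

21


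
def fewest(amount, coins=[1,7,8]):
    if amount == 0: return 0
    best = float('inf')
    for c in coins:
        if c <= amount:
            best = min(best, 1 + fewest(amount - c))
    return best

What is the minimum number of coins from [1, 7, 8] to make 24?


Building up with DP:
fewest(0) = 0
fewest(1) = min(1+fewest(0)=1+0=1) = 1
fewest(2) = min(1+fewest(1)=1+1=2) = 2
fewest(3) = min(1+fewest(2)=1+2=3) = 3
fewest(4) = min(1+fewest(3)=1+3=4) = 4
fewest(5) = min(1+fewest(4)=1+4=5) = 5
fewest(6) = min(1+fewest(5)=1+5=6) = 6
fewest(7) = min(1+fewest(6)=1+6=7, 1+fewest(0)=1+0=1) = 1
fewest(8) = min(1+fewest(7)=1+1=2, 1+fewest(1)=1+1=2, 1+fewest(0)=1+0=1) = 1
fewest(9) = min(1+fewest(8)=1+1=2, 1+fewest(2)=1+2=3, 1+fewest(1)=1+1=2) = 2
fewest(10) = min(1+fewest(9)=1+2=3, 1+fewest(3)=1+3=4, 1+fewest(2)=1+2=3) = 3
fewest(11) = min(1+fewest(10)=1+3=4, 1+fewest(4)=1+4=5, 1+fewest(3)=1+3=4) = 4
fewest(12) = min(1+fewest(11)=1+4=5, 1+fewest(5)=1+5=6, 1+fewest(4)=1+4=5) = 5
fewest(13) = min(1+fewest(12)=1+5=6, 1+fewest(6)=1+6=7, 1+fewest(5)=1+5=6) = 6
fewest(14) = min(1+fewest(13)=1+6=7, 1+fewest(7)=1+1=2, 1+fewest(6)=1+6=7) = 2
fewest(15) = min(1+fewest(14)=1+2=3, 1+fewest(8)=1+1=2, 1+fewest(7)=1+1=2) = 2
fewest(16) = min(1+fewest(15)=1+2=3, 1+fewest(9)=1+2=3, 1+fewest(8)=1+1=2) = 2
fewest(17) = min(1+fewest(16)=1+2=3, 1+fewest(10)=1+3=4, 1+fewest(9)=1+2=3) = 3
fewest(18) = min(1+fewest(17)=1+3=4, 1+fewest(11)=1+4=5, 1+fewest(10)=1+3=4) = 4
fewest(19) = min(1+fewest(18)=1+4=5, 1+fewest(12)=1+5=6, 1+fewest(11)=1+4=5) = 5
fewest(20) = min(1+fewest(19)=1+5=6, 1+fewest(13)=1+6=7, 1+fewest(12)=1+5=6) = 6
fewest(21) = min(1+fewest(20)=1+6=7, 1+fewest(14)=1+2=3, 1+fewest(13)=1+6=7) = 3
fewest(22) = min(1+fewest(21)=1+3=4, 1+fewest(15)=1+2=3, 1+fewest(14)=1+2=3) = 3
fewest(23) = min(1+fewest(22)=1+3=4, 1+fewest(16)=1+2=3, 1+fewest(15)=1+2=3) = 3
fewest(24) = min(1+fewest(23)=1+3=4, 1+fewest(17)=1+3=4, 1+fewest(16)=1+2=3) = 3

3


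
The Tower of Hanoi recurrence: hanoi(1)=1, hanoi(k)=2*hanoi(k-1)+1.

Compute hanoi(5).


hanoi(5) = 2 * hanoi(4) + 1
hanoi(4) = 2 * hanoi(3) + 1
hanoi(3) = 2 * hanoi(2) + 1
hanoi(2) = 2 * hanoi(1) + 1
hanoi(1) = 1  (base case)
hanoi(2) = 2 * 1 + 1 = 3
hanoi(3) = 2 * 3 + 1 = 7
hanoi(4) = 2 * 7 + 1 = 15
hanoi(5) = 2 * 15 + 1 = 31

31


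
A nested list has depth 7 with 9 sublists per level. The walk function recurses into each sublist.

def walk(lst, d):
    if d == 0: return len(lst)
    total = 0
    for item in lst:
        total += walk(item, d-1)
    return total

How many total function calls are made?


At depth 0 (root): 1 call
At depth 1: each of 1 parents calls walk on 9 children = 9 calls
At depth 2: each of 9 parents calls walk on 9 children = 81 calls
At depth 3: each of 81 parents calls walk on 9 children = 729 calls
At depth 4: each of 729 parents calls walk on 9 children = 6561 calls
At depth 5: each of 6561 parents calls walk on 9 children = 59049 calls
At depth 6: each of 59049 parents calls walk on 9 children = 531441 calls
At depth 7: each of 531441 parents calls walk on 9 children = 4782969 calls
Total: 1 + 9 + 81 + 729 + 6561 + 59049 + 531441 + 4782969 = 5380840

5380840


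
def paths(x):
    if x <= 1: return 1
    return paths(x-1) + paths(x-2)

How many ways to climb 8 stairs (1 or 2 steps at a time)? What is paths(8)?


Building up from base cases:
paths(0) = 1
paths(1) = 1
paths(2) = paths(1) + paths(0) = 1 + 1 = 2
paths(3) = paths(2) + paths(1) = 2 + 1 = 3
paths(4) = paths(3) + paths(2) = 3 + 2 = 5
paths(5) = paths(4) + paths(3) = 5 + 3 = 8
paths(6) = paths(5) + paths(4) = 8 + 5 = 13
paths(7) = paths(6) + paths(5) = 13 + 8 = 21
paths(8) = paths(7) + paths(6) = 21 + 13 = 34

34


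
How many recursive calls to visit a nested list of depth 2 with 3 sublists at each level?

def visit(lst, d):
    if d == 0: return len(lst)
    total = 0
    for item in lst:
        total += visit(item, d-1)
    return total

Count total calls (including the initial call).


At depth 0 (root): 1 call
At depth 1: each of 1 parents calls visit on 3 children = 3 calls
At depth 2: each of 3 parents calls visit on 3 children = 9 calls
Total: 1 + 3 + 9 = 13

13


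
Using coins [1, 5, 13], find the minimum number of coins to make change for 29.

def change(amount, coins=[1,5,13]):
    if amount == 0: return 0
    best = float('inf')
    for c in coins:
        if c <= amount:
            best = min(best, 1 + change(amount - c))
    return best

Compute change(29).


Building up with DP:
change(0) = 0
change(1) = min(1+change(0)=1+0=1) = 1
change(2) = min(1+change(1)=1+1=2) = 2
change(3) = min(1+change(2)=1+2=3) = 3
change(4) = min(1+change(3)=1+3=4) = 4
change(5) = min(1+change(4)=1+4=5, 1+change(0)=1+0=1) = 1
change(6) = min(1+change(5)=1+1=2, 1+change(1)=1+1=2) = 2
change(7) = min(1+change(6)=1+2=3, 1+change(2)=1+2=3) = 3
change(8) = min(1+change(7)=1+3=4, 1+change(3)=1+3=4) = 4
change(9) = min(1+change(8)=1+4=5, 1+change(4)=1+4=5) = 5
change(10) = min(1+change(9)=1+5=6, 1+change(5)=1+1=2) = 2
change(11) = min(1+change(10)=1+2=3, 1+change(6)=1+2=3) = 3
change(12) = min(1+change(11)=1+3=4, 1+change(7)=1+3=4) = 4
change(13) = min(1+change(12)=1+4=5, 1+change(8)=1+4=5, 1+change(0)=1+0=1) = 1
change(14) = min(1+change(13)=1+1=2, 1+change(9)=1+5=6, 1+change(1)=1+1=2) = 2
change(15) = min(1+change(14)=1+2=3, 1+change(10)=1+2=3, 1+change(2)=1+2=3) = 3
change(16) = min(1+change(15)=1+3=4, 1+change(11)=1+3=4, 1+change(3)=1+3=4) = 4
change(17) = min(1+change(16)=1+4=5, 1+change(12)=1+4=5, 1+change(4)=1+4=5) = 5
change(18) = min(1+change(17)=1+5=6, 1+change(13)=1+1=2, 1+change(5)=1+1=2) = 2
change(19) = min(1+change(18)=1+2=3, 1+change(14)=1+2=3, 1+change(6)=1+2=3) = 3
change(20) = min(1+change(19)=1+3=4, 1+change(15)=1+3=4, 1+change(7)=1+3=4) = 4
change(21) = min(1+change(20)=1+4=5, 1+change(16)=1+4=5, 1+change(8)=1+4=5) = 5
change(22) = min(1+change(21)=1+5=6, 1+change(17)=1+5=6, 1+change(9)=1+5=6) = 6
change(23) = min(1+change(22)=1+6=7, 1+change(18)=1+2=3, 1+change(10)=1+2=3) = 3
change(24) = min(1+change(23)=1+3=4, 1+change(19)=1+3=4, 1+change(11)=1+3=4) = 4
change(25) = min(1+change(24)=1+4=5, 1+change(20)=1+4=5, 1+change(12)=1+4=5) = 5
change(26) = min(1+change(25)=1+5=6, 1+change(21)=1+5=6, 1+change(13)=1+1=2) = 2
change(27) = min(1+change(26)=1+2=3, 1+change(22)=1+6=7, 1+change(14)=1+2=3) = 3
change(28) = min(1+change(27)=1+3=4, 1+change(23)=1+3=4, 1+change(15)=1+3=4) = 4
change(29) = min(1+change(28)=1+4=5, 1+change(24)=1+4=5, 1+change(16)=1+4=5) = 5

5


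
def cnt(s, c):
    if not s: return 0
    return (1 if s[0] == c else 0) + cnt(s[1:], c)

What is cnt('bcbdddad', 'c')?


s[0]='b' != 'c' -> 0
s[0]='c' == 'c' -> 1
s[0]='b' != 'c' -> 0
s[0]='d' != 'c' -> 0
s[0]='d' != 'c' -> 0
s[0]='d' != 'c' -> 0
s[0]='a' != 'c' -> 0
s[0]='d' != 'c' -> 0
Sum: 0 + 1 + 0 + 0 + 0 + 0 + 0 + 0 = 1

1


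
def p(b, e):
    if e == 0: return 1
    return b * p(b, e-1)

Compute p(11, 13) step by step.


p(11, 13)
= 11 * p(11, 12)
= 11 * 11 * p(11, 11)
= 11 * 11 * 11 * p(11, 10)
= 11 * 11 * 11 * 11 * p(11, 9)
= 11 * 11 * 11 * 11 * 11 * p(11, 8)
= 11 * 11 * 11 * 11 * 11 * 11 * p(11, 7)
= 11 * 11 * 11 * 11 * 11 * 11 * 11 * p(11, 6)
= 11 * 11 * 11 * 11 * 11 * 11 * 11 * 11 * p(11, 5)
= 11 * 11 * 11 * 11 * 11 * 11 * 11 * 11 * 11 * p(11, 4)
= 11 * 11 * 11 * 11 * 11 * 11 * 11 * 11 * 11 * 11 * p(11, 3)
= 11 * 11 * 11 * 11 * 11 * 11 * 11 * 11 * 11 * 11 * 11 * p(11, 2)
= 11 * 11 * 11 * 11 * 11 * 11 * 11 * 11 * 11 * 11 * 11 * 11 * p(11, 1)
= 11 * 11 * 11 * 11 * 11 * 11 * 11 * 11 * 11 * 11 * 11 * 11 * 11 * p(11, 0)
= 11 * 11 * 11 * 11 * 11 * 11 * 11 * 11 * 11 * 11 * 11 * 11 * 11 * 1
= 34522712143931

34522712143931


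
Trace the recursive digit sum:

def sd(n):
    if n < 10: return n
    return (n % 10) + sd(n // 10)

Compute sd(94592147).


sd(94592147) = 7 + sd(9459214)
sd(9459214) = 4 + sd(945921)
sd(945921) = 1 + sd(94592)
sd(94592) = 2 + sd(9459)
sd(9459) = 9 + sd(945)
sd(945) = 5 + sd(94)
sd(94) = 4 + sd(9)
sd(9) = 9  (base case)
Total: 7 + 4 + 1 + 2 + 9 + 5 + 4 + 9 = 41

41


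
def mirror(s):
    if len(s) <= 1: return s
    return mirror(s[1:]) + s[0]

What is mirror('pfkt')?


mirror('pfkt') = mirror('fkt') + 'p'
mirror('fkt') = mirror('kt') + 'f'
mirror('kt') = mirror('t') + 'k'
mirror('t') = 't'  (base case)
Concatenating: 't' + 'k' + 'f' + 'p' = 'tkfp'

tkfp


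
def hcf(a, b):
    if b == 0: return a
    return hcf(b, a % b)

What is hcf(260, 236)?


hcf(260, 236) = hcf(236, 24)
hcf(236, 24) = hcf(24, 20)
hcf(24, 20) = hcf(20, 4)
hcf(20, 4) = hcf(4, 0)
hcf(4, 0) = 4  (base case)

4


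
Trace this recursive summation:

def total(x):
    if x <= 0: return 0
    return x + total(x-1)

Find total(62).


total(62)
= 62 + 61 + 60 + 59 + 58 + 57 + 56 + 55 + 54 + 53 + 52 + 51 + 50 + 49 + 48 + 47 + 46 + 45 + 44 + 43 + 42 + 41 + 40 + 39 + 38 + 37 + 36 + 35 + 34 + 33 + 32 + 31 + 30 + 29 + 28 + 27 + 26 + 25 + 24 + 23 + 22 + 21 + 20 + 19 + 18 + 17 + 16 + 15 + 14 + 13 + 12 + 11 + 10 + 9 + 8 + 7 + 6 + 5 + 4 + 3 + 2 + 1 + total(0)
= 62 + 61 + 60 + 59 + 58 + 57 + 56 + 55 + 54 + 53 + 52 + 51 + 50 + 49 + 48 + 47 + 46 + 45 + 44 + 43 + 42 + 41 + 40 + 39 + 38 + 37 + 36 + 35 + 34 + 33 + 32 + 31 + 30 + 29 + 28 + 27 + 26 + 25 + 24 + 23 + 22 + 21 + 20 + 19 + 18 + 17 + 16 + 15 + 14 + 13 + 12 + 11 + 10 + 9 + 8 + 7 + 6 + 5 + 4 + 3 + 2 + 1 + 0
= 1953

1953


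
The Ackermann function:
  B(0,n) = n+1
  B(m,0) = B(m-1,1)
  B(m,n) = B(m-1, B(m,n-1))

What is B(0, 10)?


B(0, 10) = 11
Result: B(0, 10) = 11

11


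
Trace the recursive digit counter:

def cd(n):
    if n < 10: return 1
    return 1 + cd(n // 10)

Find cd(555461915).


cd(555461915) = 1 + cd(55546191)
cd(55546191) = 1 + cd(5554619)
cd(5554619) = 1 + cd(555461)
cd(555461) = 1 + cd(55546)
cd(55546) = 1 + cd(5554)
cd(5554) = 1 + cd(555)
cd(555) = 1 + cd(55)
cd(55) = 1 + cd(5)
cd(5) = 1  (base case: 5 < 10)
Unwinding: 1 + 1 + 1 + 1 + 1 + 1 + 1 + 1 + 1 = 9

9


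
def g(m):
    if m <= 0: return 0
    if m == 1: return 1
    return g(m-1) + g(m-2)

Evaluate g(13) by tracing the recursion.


Computing g(13) bottom-up:
g(0) = 0
g(1) = 1
g(2) = g(1) + g(0) = 1 + 0 = 1
g(3) = g(2) + g(1) = 1 + 1 = 2
g(4) = g(3) + g(2) = 2 + 1 = 3
g(5) = g(4) + g(3) = 3 + 2 = 5
g(6) = g(5) + g(4) = 5 + 3 = 8
g(7) = g(6) + g(5) = 8 + 5 = 13
g(8) = g(7) + g(6) = 13 + 8 = 21
g(9) = g(8) + g(7) = 21 + 13 = 34
g(10) = g(9) + g(8) = 34 + 21 = 55
g(11) = g(10) + g(9) = 55 + 34 = 89
g(12) = g(11) + g(10) = 89 + 55 = 144
g(13) = g(12) + g(11) = 144 + 89 = 233

233


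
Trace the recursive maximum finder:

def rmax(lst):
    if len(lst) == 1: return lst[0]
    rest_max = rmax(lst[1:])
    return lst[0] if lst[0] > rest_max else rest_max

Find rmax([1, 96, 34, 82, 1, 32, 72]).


rmax([1, 96, 34, 82, 1, 32, 72]): compare 1 with rmax([96, 34, 82, 1, 32, 72])
rmax([96, 34, 82, 1, 32, 72]): compare 96 with rmax([34, 82, 1, 32, 72])
rmax([34, 82, 1, 32, 72]): compare 34 with rmax([82, 1, 32, 72])
rmax([82, 1, 32, 72]): compare 82 with rmax([1, 32, 72])
rmax([1, 32, 72]): compare 1 with rmax([32, 72])
rmax([32, 72]): compare 32 with rmax([72])
rmax([72]) = 72  (base case)
Compare 32 with 72 -> 72
Compare 1 with 72 -> 72
Compare 82 with 72 -> 82
Compare 34 with 82 -> 82
Compare 96 with 82 -> 96
Compare 1 with 96 -> 96

96


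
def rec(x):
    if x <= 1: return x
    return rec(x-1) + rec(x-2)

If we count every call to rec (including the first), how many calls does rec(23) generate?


Let C(n) = total calls for rec(n)
C(0) = 1, C(1) = 1
C(2) = 1 + C(1) + C(0) = 1 + 1 + 1 = 3
C(3) = 1 + C(2) + C(1) = 1 + 3 + 1 = 5
C(4) = 1 + C(3) + C(2) = 1 + 5 + 3 = 9
C(5) = 1 + C(4) + C(3) = 1 + 9 + 5 = 15
C(6) = 1 + C(5) + C(4) = 1 + 15 + 9 = 25
C(7) = 1 + C(6) + C(5) = 1 + 25 + 15 = 41
C(8) = 1 + C(7) + C(6) = 1 + 41 + 25 = 67
C(9) = 1 + C(8) + C(7) = 1 + 67 + 41 = 109
C(10) = 1 + C(9) + C(8) = 1 + 109 + 67 = 177
C(11) = 1 + C(10) + C(9) = 1 + 177 + 109 = 287
C(12) = 1 + C(11) + C(10) = 1 + 287 + 177 = 465
C(13) = 1 + C(12) + C(11) = 1 + 465 + 287 = 753
C(14) = 1 + C(13) + C(12) = 1 + 753 + 465 = 1219
C(15) = 1 + C(14) + C(13) = 1 + 1219 + 753 = 1973
C(16) = 1 + C(15) + C(14) = 1 + 1973 + 1219 = 3193
C(17) = 1 + C(16) + C(15) = 1 + 3193 + 1973 = 5167
C(18) = 1 + C(17) + C(16) = 1 + 5167 + 3193 = 8361
C(19) = 1 + C(18) + C(17) = 1 + 8361 + 5167 = 13529
C(20) = 1 + C(19) + C(18) = 1 + 13529 + 8361 = 21891
C(21) = 1 + C(20) + C(19) = 1 + 21891 + 13529 = 35421
C(22) = 1 + C(21) + C(20) = 1 + 35421 + 21891 = 57313
C(23) = 1 + C(22) + C(21) = 1 + 57313 + 35421 = 92735

92735


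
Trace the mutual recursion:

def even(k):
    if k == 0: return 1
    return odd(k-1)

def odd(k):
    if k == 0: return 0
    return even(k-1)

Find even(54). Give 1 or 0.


even(54) = odd(53)
odd(53) = even(52)
even(52) = odd(51)
odd(51) = even(50)
even(50) = odd(49)
odd(49) = even(48)
even(48) = odd(47)
odd(47) = even(46)
even(46) = odd(45)
odd(45) = even(44)
even(44) = odd(43)
odd(43) = even(42)
even(42) = odd(41)
odd(41) = even(40)
even(40) = odd(39)
odd(39) = even(38)
even(38) = odd(37)
odd(37) = even(36)
even(36) = odd(35)
odd(35) = even(34)
even(34) = odd(33)
odd(33) = even(32)
even(32) = odd(31)
odd(31) = even(30)
even(30) = odd(29)
odd(29) = even(28)
even(28) = odd(27)
odd(27) = even(26)
even(26) = odd(25)
odd(25) = even(24)
even(24) = odd(23)
odd(23) = even(22)
even(22) = odd(21)
odd(21) = even(20)
even(20) = odd(19)
odd(19) = even(18)
even(18) = odd(17)
odd(17) = even(16)
even(16) = odd(15)
odd(15) = even(14)
even(14) = odd(13)
odd(13) = even(12)
even(12) = odd(11)
odd(11) = even(10)
even(10) = odd(9)
odd(9) = even(8)
even(8) = odd(7)
odd(7) = even(6)
even(6) = odd(5)
odd(5) = even(4)
even(4) = odd(3)
odd(3) = even(2)
even(2) = odd(1)
odd(1) = even(0)
even(0) = 1  (base case)
Result: 1

1


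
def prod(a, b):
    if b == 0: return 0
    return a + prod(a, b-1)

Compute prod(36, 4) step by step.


prod(36, 4) = 36 + prod(36, 3)
prod(36, 3) = 36 + prod(36, 2)
prod(36, 2) = 36 + prod(36, 1)
prod(36, 1) = 36 + prod(36, 0)
prod(36, 0) = 0  (base case)
Total: 36 + 36 + 36 + 36 + 0 = 144

144


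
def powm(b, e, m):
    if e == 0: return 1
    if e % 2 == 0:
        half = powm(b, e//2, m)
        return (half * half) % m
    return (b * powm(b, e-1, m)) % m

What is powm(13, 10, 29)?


powm(13, 10, 29): e is even, compute powm(13, 5, 29)
  powm(13, 5, 29): e is odd, compute powm(13, 4, 29)
    powm(13, 4, 29): e is even, compute powm(13, 2, 29)
      powm(13, 2, 29): e is even, compute powm(13, 1, 29)
        powm(13, 1, 29): e is odd, compute powm(13, 0, 29)
          powm(13, 0, 29) = 1
        (13 * 1) % 29 = 13
      half=13, (13*13) % 29 = 24
    half=24, (24*24) % 29 = 25
  (13 * 25) % 29 = 6
half=6, (6*6) % 29 = 7

7


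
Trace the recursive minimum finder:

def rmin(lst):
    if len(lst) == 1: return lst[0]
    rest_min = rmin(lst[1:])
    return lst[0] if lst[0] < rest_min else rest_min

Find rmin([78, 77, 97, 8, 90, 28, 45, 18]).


rmin([78, 77, 97, 8, 90, 28, 45, 18]): compare 78 with rmin([77, 97, 8, 90, 28, 45, 18])
rmin([77, 97, 8, 90, 28, 45, 18]): compare 77 with rmin([97, 8, 90, 28, 45, 18])
rmin([97, 8, 90, 28, 45, 18]): compare 97 with rmin([8, 90, 28, 45, 18])
rmin([8, 90, 28, 45, 18]): compare 8 with rmin([90, 28, 45, 18])
rmin([90, 28, 45, 18]): compare 90 with rmin([28, 45, 18])
rmin([28, 45, 18]): compare 28 with rmin([45, 18])
rmin([45, 18]): compare 45 with rmin([18])
rmin([18]) = 18  (base case)
Compare 45 with 18 -> 18
Compare 28 with 18 -> 18
Compare 90 with 18 -> 18
Compare 8 with 18 -> 8
Compare 97 with 8 -> 8
Compare 77 with 8 -> 8
Compare 78 with 8 -> 8

8


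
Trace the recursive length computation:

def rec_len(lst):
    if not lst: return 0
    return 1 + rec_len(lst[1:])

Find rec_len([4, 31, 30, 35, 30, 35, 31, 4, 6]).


rec_len([4, 31, 30, 35, 30, 35, 31, 4, 6]) = 1 + rec_len([31, 30, 35, 30, 35, 31, 4, 6])
rec_len([31, 30, 35, 30, 35, 31, 4, 6]) = 1 + rec_len([30, 35, 30, 35, 31, 4, 6])
rec_len([30, 35, 30, 35, 31, 4, 6]) = 1 + rec_len([35, 30, 35, 31, 4, 6])
rec_len([35, 30, 35, 31, 4, 6]) = 1 + rec_len([30, 35, 31, 4, 6])
rec_len([30, 35, 31, 4, 6]) = 1 + rec_len([35, 31, 4, 6])
rec_len([35, 31, 4, 6]) = 1 + rec_len([31, 4, 6])
rec_len([31, 4, 6]) = 1 + rec_len([4, 6])
rec_len([4, 6]) = 1 + rec_len([6])
rec_len([6]) = 1 + rec_len([])
rec_len([]) = 0  (base case)
Unwinding: 1 + 1 + 1 + 1 + 1 + 1 + 1 + 1 + 1 + 0 = 9

9


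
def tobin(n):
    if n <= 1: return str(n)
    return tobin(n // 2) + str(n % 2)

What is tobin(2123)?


tobin(2123) = tobin(1061) + '1'
tobin(1061) = tobin(530) + '1'
tobin(530) = tobin(265) + '0'
tobin(265) = tobin(132) + '1'
tobin(132) = tobin(66) + '0'
tobin(66) = tobin(33) + '0'
tobin(33) = tobin(16) + '1'
tobin(16) = tobin(8) + '0'
tobin(8) = tobin(4) + '0'
tobin(4) = tobin(2) + '0'
tobin(2) = tobin(1) + '0'
tobin(1) = '1'  (base case)
Concatenating: '1' + '0' + '0' + '0' + '0' + '1' + '0' + '0' + '1' + '0' + '1' + '1' = '100001001011'

100001001011


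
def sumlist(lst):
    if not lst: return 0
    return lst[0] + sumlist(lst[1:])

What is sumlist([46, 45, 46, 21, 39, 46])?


sumlist([46, 45, 46, 21, 39, 46]) = 46 + sumlist([45, 46, 21, 39, 46])
sumlist([45, 46, 21, 39, 46]) = 45 + sumlist([46, 21, 39, 46])
sumlist([46, 21, 39, 46]) = 46 + sumlist([21, 39, 46])
sumlist([21, 39, 46]) = 21 + sumlist([39, 46])
sumlist([39, 46]) = 39 + sumlist([46])
sumlist([46]) = 46 + sumlist([])
sumlist([]) = 0  (base case)
Total: 46 + 45 + 46 + 21 + 39 + 46 + 0 = 243

243


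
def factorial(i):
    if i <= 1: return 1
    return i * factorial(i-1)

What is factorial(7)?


factorial(7)
= 7 * factorial(6)
= 7 * 6 * factorial(5)
= 7 * 6 * 5 * factorial(4)
= 7 * 6 * 5 * 4 * factorial(3)
= 7 * 6 * 5 * 4 * 3 * factorial(2)
= 7 * 6 * 5 * 4 * 3 * 2 * factorial(1)
= 7 * 6 * 5 * 4 * 3 * 2 * 1
= 5040

5040


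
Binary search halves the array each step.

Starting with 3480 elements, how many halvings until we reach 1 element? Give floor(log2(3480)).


3480 / 2 = 1740
1740 / 2 = 870
870 / 2 = 435
435 / 2 = 217
217 / 2 = 108
108 / 2 = 54
54 / 2 = 27
27 / 2 = 13
13 / 2 = 6
6 / 2 = 3
3 / 2 = 1
Reached 1 after 11 halvings

11


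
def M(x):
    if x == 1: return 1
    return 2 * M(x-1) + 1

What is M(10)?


M(10) = 2 * M(9) + 1
M(9) = 2 * M(8) + 1
M(8) = 2 * M(7) + 1
M(7) = 2 * M(6) + 1
M(6) = 2 * M(5) + 1
M(5) = 2 * M(4) + 1
M(4) = 2 * M(3) + 1
M(3) = 2 * M(2) + 1
M(2) = 2 * M(1) + 1
M(1) = 1  (base case)
M(2) = 2 * 1 + 1 = 3
M(3) = 2 * 3 + 1 = 7
M(4) = 2 * 7 + 1 = 15
M(5) = 2 * 15 + 1 = 31
M(6) = 2 * 31 + 1 = 63
M(7) = 2 * 63 + 1 = 127
M(8) = 2 * 127 + 1 = 255
M(9) = 2 * 255 + 1 = 511
M(10) = 2 * 511 + 1 = 1023

1023


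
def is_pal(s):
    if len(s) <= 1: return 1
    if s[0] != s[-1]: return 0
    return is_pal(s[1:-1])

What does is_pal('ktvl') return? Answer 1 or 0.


is_pal('ktvl'): s[0]='k' != s[-1]='l' -> return 0
Result: 0 (not a palindrome)

0


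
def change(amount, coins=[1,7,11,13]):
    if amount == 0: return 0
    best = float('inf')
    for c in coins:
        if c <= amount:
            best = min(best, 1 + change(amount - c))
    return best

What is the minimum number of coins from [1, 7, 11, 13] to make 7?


Building up with DP:
change(0) = 0
change(1) = min(1+change(0)=1+0=1) = 1
change(2) = min(1+change(1)=1+1=2) = 2
change(3) = min(1+change(2)=1+2=3) = 3
change(4) = min(1+change(3)=1+3=4) = 4
change(5) = min(1+change(4)=1+4=5) = 5
change(6) = min(1+change(5)=1+5=6) = 6
change(7) = min(1+change(6)=1+6=7, 1+change(0)=1+0=1) = 1

1


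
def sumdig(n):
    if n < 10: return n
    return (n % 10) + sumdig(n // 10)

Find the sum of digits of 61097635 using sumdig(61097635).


sumdig(61097635) = 5 + sumdig(6109763)
sumdig(6109763) = 3 + sumdig(610976)
sumdig(610976) = 6 + sumdig(61097)
sumdig(61097) = 7 + sumdig(6109)
sumdig(6109) = 9 + sumdig(610)
sumdig(610) = 0 + sumdig(61)
sumdig(61) = 1 + sumdig(6)
sumdig(6) = 6  (base case)
Total: 5 + 3 + 6 + 7 + 9 + 0 + 1 + 6 = 37

37


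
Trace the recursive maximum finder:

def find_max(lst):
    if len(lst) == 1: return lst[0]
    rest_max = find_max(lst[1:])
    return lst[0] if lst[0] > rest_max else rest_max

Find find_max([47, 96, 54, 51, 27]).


find_max([47, 96, 54, 51, 27]): compare 47 with find_max([96, 54, 51, 27])
find_max([96, 54, 51, 27]): compare 96 with find_max([54, 51, 27])
find_max([54, 51, 27]): compare 54 with find_max([51, 27])
find_max([51, 27]): compare 51 with find_max([27])
find_max([27]) = 27  (base case)
Compare 51 with 27 -> 51
Compare 54 with 51 -> 54
Compare 96 with 54 -> 96
Compare 47 with 96 -> 96

96


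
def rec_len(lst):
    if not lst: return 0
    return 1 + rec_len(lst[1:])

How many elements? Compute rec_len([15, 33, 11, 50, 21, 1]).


rec_len([15, 33, 11, 50, 21, 1]) = 1 + rec_len([33, 11, 50, 21, 1])
rec_len([33, 11, 50, 21, 1]) = 1 + rec_len([11, 50, 21, 1])
rec_len([11, 50, 21, 1]) = 1 + rec_len([50, 21, 1])
rec_len([50, 21, 1]) = 1 + rec_len([21, 1])
rec_len([21, 1]) = 1 + rec_len([1])
rec_len([1]) = 1 + rec_len([])
rec_len([]) = 0  (base case)
Unwinding: 1 + 1 + 1 + 1 + 1 + 1 + 0 = 6

6


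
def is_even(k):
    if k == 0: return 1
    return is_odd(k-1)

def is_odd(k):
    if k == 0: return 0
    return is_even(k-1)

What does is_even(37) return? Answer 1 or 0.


is_even(37) = is_odd(36)
is_odd(36) = is_even(35)
is_even(35) = is_odd(34)
is_odd(34) = is_even(33)
is_even(33) = is_odd(32)
is_odd(32) = is_even(31)
is_even(31) = is_odd(30)
is_odd(30) = is_even(29)
is_even(29) = is_odd(28)
is_odd(28) = is_even(27)
is_even(27) = is_odd(26)
is_odd(26) = is_even(25)
is_even(25) = is_odd(24)
is_odd(24) = is_even(23)
is_even(23) = is_odd(22)
is_odd(22) = is_even(21)
is_even(21) = is_odd(20)
is_odd(20) = is_even(19)
is_even(19) = is_odd(18)
is_odd(18) = is_even(17)
is_even(17) = is_odd(16)
is_odd(16) = is_even(15)
is_even(15) = is_odd(14)
is_odd(14) = is_even(13)
is_even(13) = is_odd(12)
is_odd(12) = is_even(11)
is_even(11) = is_odd(10)
is_odd(10) = is_even(9)
is_even(9) = is_odd(8)
is_odd(8) = is_even(7)
is_even(7) = is_odd(6)
is_odd(6) = is_even(5)
is_even(5) = is_odd(4)
is_odd(4) = is_even(3)
is_even(3) = is_odd(2)
is_odd(2) = is_even(1)
is_even(1) = is_odd(0)
is_odd(0) = 0  (base case)
Result: 0

0


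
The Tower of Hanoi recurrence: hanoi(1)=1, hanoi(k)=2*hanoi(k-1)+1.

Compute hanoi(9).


hanoi(9) = 2 * hanoi(8) + 1
hanoi(8) = 2 * hanoi(7) + 1
hanoi(7) = 2 * hanoi(6) + 1
hanoi(6) = 2 * hanoi(5) + 1
hanoi(5) = 2 * hanoi(4) + 1
hanoi(4) = 2 * hanoi(3) + 1
hanoi(3) = 2 * hanoi(2) + 1
hanoi(2) = 2 * hanoi(1) + 1
hanoi(1) = 1  (base case)
hanoi(2) = 2 * 1 + 1 = 3
hanoi(3) = 2 * 3 + 1 = 7
hanoi(4) = 2 * 7 + 1 = 15
hanoi(5) = 2 * 15 + 1 = 31
hanoi(6) = 2 * 31 + 1 = 63
hanoi(7) = 2 * 63 + 1 = 127
hanoi(8) = 2 * 127 + 1 = 255
hanoi(9) = 2 * 255 + 1 = 511

511


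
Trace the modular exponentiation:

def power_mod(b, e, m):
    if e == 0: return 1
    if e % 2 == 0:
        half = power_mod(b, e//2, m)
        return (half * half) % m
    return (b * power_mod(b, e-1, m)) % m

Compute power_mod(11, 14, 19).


power_mod(11, 14, 19): e is even, compute power_mod(11, 7, 19)
  power_mod(11, 7, 19): e is odd, compute power_mod(11, 6, 19)
    power_mod(11, 6, 19): e is even, compute power_mod(11, 3, 19)
      power_mod(11, 3, 19): e is odd, compute power_mod(11, 2, 19)
        power_mod(11, 2, 19): e is even, compute power_mod(11, 1, 19)
          power_mod(11, 1, 19): e is odd, compute power_mod(11, 0, 19)
          power_mod(11, 0, 19) = 1
          (11 * 1) % 19 = 11
        half=11, (11*11) % 19 = 7
      (11 * 7) % 19 = 1
    half=1, (1*1) % 19 = 1
  (11 * 1) % 19 = 11
half=11, (11*11) % 19 = 7

7


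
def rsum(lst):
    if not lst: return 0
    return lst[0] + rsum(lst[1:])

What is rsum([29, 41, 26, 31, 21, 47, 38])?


rsum([29, 41, 26, 31, 21, 47, 38]) = 29 + rsum([41, 26, 31, 21, 47, 38])
rsum([41, 26, 31, 21, 47, 38]) = 41 + rsum([26, 31, 21, 47, 38])
rsum([26, 31, 21, 47, 38]) = 26 + rsum([31, 21, 47, 38])
rsum([31, 21, 47, 38]) = 31 + rsum([21, 47, 38])
rsum([21, 47, 38]) = 21 + rsum([47, 38])
rsum([47, 38]) = 47 + rsum([38])
rsum([38]) = 38 + rsum([])
rsum([]) = 0  (base case)
Total: 29 + 41 + 26 + 31 + 21 + 47 + 38 + 0 = 233

233


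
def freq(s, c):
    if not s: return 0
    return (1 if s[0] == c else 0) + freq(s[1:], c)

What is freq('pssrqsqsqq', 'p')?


s[0]='p' == 'p' -> 1
s[0]='s' != 'p' -> 0
s[0]='s' != 'p' -> 0
s[0]='r' != 'p' -> 0
s[0]='q' != 'p' -> 0
s[0]='s' != 'p' -> 0
s[0]='q' != 'p' -> 0
s[0]='s' != 'p' -> 0
s[0]='q' != 'p' -> 0
s[0]='q' != 'p' -> 0
Sum: 1 + 0 + 0 + 0 + 0 + 0 + 0 + 0 + 0 + 0 = 1

1


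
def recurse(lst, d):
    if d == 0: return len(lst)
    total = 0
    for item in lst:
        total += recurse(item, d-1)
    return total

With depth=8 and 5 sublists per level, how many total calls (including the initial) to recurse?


At depth 0 (root): 1 call
At depth 1: each of 1 parents calls recurse on 5 children = 5 calls
At depth 2: each of 5 parents calls recurse on 5 children = 25 calls
At depth 3: each of 25 parents calls recurse on 5 children = 125 calls
At depth 4: each of 125 parents calls recurse on 5 children = 625 calls
At depth 5: each of 625 parents calls recurse on 5 children = 3125 calls
At depth 6: each of 3125 parents calls recurse on 5 children = 15625 calls
At depth 7: each of 15625 parents calls recurse on 5 children = 78125 calls
At depth 8: each of 78125 parents calls recurse on 5 children = 390625 calls
Total: 1 + 5 + 25 + 125 + 625 + 3125 + 15625 + 78125 + 390625 = 488281

488281


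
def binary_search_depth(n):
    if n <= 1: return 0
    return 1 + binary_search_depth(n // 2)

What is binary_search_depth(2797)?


2797 / 2 = 1398
1398 / 2 = 699
699 / 2 = 349
349 / 2 = 174
174 / 2 = 87
87 / 2 = 43
43 / 2 = 21
21 / 2 = 10
10 / 2 = 5
5 / 2 = 2
2 / 2 = 1
Reached 1 after 11 halvings

11


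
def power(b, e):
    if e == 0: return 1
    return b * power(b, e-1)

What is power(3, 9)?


power(3, 9)
= 3 * power(3, 8)
= 3 * 3 * power(3, 7)
= 3 * 3 * 3 * power(3, 6)
= 3 * 3 * 3 * 3 * power(3, 5)
= 3 * 3 * 3 * 3 * 3 * power(3, 4)
= 3 * 3 * 3 * 3 * 3 * 3 * power(3, 3)
= 3 * 3 * 3 * 3 * 3 * 3 * 3 * power(3, 2)
= 3 * 3 * 3 * 3 * 3 * 3 * 3 * 3 * power(3, 1)
= 3 * 3 * 3 * 3 * 3 * 3 * 3 * 3 * 3 * power(3, 0)
= 3 * 3 * 3 * 3 * 3 * 3 * 3 * 3 * 3 * 1
= 19683

19683


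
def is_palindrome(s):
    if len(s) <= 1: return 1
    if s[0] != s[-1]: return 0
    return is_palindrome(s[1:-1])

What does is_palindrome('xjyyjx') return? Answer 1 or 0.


is_palindrome('xjyyjx'): s[0]='x' == s[-1]='x' -> check is_palindrome('jyyj')
is_palindrome('jyyj'): s[0]='j' == s[-1]='j' -> check is_palindrome('yy')
is_palindrome('yy'): s[0]='y' == s[-1]='y' -> check is_palindrome('')
is_palindrome(''): len <= 1 -> return 1  (base case)
Result: 1 (palindrome)

1


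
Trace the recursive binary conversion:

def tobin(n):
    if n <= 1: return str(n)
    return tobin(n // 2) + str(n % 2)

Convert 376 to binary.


tobin(376) = tobin(188) + '0'
tobin(188) = tobin(94) + '0'
tobin(94) = tobin(47) + '0'
tobin(47) = tobin(23) + '1'
tobin(23) = tobin(11) + '1'
tobin(11) = tobin(5) + '1'
tobin(5) = tobin(2) + '1'
tobin(2) = tobin(1) + '0'
tobin(1) = '1'  (base case)
Concatenating: '1' + '0' + '1' + '1' + '1' + '1' + '0' + '0' + '0' = '101111000'

101111000
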